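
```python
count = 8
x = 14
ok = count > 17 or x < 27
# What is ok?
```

Trace:
`count = 8` → count = 8
`x = 14` → x = 14
`ok = count > 17 or x < 27` → ok = True
So ok = True

Answer: True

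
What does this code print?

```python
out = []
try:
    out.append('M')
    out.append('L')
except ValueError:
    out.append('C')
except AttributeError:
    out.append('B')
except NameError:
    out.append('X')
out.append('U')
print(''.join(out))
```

Execution trace: 'M' (try body) → 'L' (try body, no exception) → 'U' (after the try/except). Output: MLU

Answer: MLU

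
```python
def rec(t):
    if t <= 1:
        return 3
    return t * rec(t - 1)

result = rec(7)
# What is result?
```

rec(7) = 7 * 6 * 5 * 4 * 3 * 2 * 3 = 15120

Answer: 15120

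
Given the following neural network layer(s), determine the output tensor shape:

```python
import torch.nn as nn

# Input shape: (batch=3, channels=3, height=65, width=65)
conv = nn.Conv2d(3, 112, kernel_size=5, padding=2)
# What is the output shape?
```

Input: (3, 3, 65, 65) -> Output: (3, 112, 65, 65)

Answer: (3, 112, 65, 65)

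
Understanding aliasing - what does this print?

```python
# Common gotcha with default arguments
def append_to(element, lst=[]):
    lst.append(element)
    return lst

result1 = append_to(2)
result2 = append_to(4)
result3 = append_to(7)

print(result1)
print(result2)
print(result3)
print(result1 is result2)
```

Key concept: mutable default argument gotcha.
Step by step:
`result1 = append_to(2)` → result1 = [2]
`result2 = append_to(4)` → result1 = [2, 4] (same object as result2); result2 = [2, 4] (same object as result1)
`result3 = append_to(7)` → result1 = [2, 4, 7] (same object as result2, result3); result2 = [2, 4, 7] (same object as result1, result3); result3 = [2, 4, 7] (same object as result1, result2)
`print(result1)` → prints [2, 4, 7]
`print(result2)` → prints [2, 4, 7]
`print(result3)` → prints [2, 4, 7]
`print(result1 is result2)` → prints True

Answer:
[2, 4, 7]
[2, 4, 7]
[2, 4, 7]
True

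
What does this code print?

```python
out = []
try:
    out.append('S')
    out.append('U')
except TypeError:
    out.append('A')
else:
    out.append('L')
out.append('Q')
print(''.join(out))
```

Execution trace: 'S' (try body) → 'U' (try body, no exception) → 'L' (else) → 'Q' (after the try/except). Output: SULQ

Answer: SULQ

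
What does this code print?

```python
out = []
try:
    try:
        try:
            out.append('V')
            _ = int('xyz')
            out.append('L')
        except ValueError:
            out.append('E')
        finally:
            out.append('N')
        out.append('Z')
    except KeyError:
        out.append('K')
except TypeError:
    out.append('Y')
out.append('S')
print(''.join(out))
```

Execution trace: 'V' (inner try body) → 'E' (inner except ValueError) → 'N' (inner finally) → 'Z' (try body, no exception) → 'S' (after the try/except). Output: VENZS

Answer: VENZS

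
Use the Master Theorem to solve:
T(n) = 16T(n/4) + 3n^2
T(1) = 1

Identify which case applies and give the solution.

a=16, b=4, f(n)=3n^2. log_4(16) = 2. Since c=2 = 2, Case 2 applies: T(n) = Θ(n^log_b(a) · log n) = O(n^2 log n).

Answer: O(n^2 log n) - Case 2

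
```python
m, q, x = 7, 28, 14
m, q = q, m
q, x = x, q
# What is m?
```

Trace:
`m, q, x = 7, 28, 14` → m = 7; q = 28; x = 14
`m, q = q, m` → m = 28; q = 7
`q, x = x, q` → q = 14; x = 7
So m = 28

Answer: 28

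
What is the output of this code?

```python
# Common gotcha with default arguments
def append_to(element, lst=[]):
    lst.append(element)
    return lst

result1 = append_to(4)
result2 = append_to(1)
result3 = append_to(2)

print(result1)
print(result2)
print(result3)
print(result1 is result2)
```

Key concept: mutable default argument gotcha.
Step by step:
`result1 = append_to(4)` → result1 = [4]
`result2 = append_to(1)` → result1 = [4, 1] (same object as result2); result2 = [4, 1] (same object as result1)
`result3 = append_to(2)` → result1 = [4, 1, 2] (same object as result2, result3); result2 = [4, 1, 2] (same object as result1, result3); result3 = [4, 1, 2] (same object as result1, result2)
`print(result1)` → prints [4, 1, 2]
`print(result2)` → prints [4, 1, 2]
`print(result3)` → prints [4, 1, 2]
`print(result1 is result2)` → prints True

Answer:
[4, 1, 2]
[4, 1, 2]
[4, 1, 2]
True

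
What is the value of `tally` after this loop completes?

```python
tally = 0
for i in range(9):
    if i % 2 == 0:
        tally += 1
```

Count numbers divisible by 2 in range(9)
`tally` takes the values: 0 → 1 → 2 → 3 → 4 → 5

Answer: 5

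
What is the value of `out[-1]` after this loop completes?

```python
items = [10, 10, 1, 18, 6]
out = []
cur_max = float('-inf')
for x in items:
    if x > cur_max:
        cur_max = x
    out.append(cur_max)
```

Running max ends at 18
`out` takes the values: [] → [10] → [10, 10] → [10, 10, 10] → [10, 10, 10, 18] → [10, 10, 10, 18, 18]
So `out[-1]` = 18

Answer: 18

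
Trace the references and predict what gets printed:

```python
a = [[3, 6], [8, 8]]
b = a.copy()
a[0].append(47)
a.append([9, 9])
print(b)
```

Key concept: shallow copy with nested lists.
Step by step:
`a = [[3, 6], [8, 8]]` → a = [[3, 6], [8, 8]]
`b = a.copy()` → b = [[3, 6], [8, 8]]
`a[0].append(47)` → a = [[3, 6, 47], [8, 8]]; b = [[3, 6, 47], [8, 8]]
`a.append([9, 9])` → a = [[3, 6, 47], [8, 8], [9, 9]]
`print(b)` → prints [[3, 6, 47], [8, 8]]

Answer: [[3, 6, 47], [8, 8]]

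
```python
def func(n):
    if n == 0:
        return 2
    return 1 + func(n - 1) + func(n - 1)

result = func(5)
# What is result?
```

func(n) = 1 + 2·func(n-1), func(0)=2. Closed form: (2+1)·2^5 - 1 = 95.

Answer: 95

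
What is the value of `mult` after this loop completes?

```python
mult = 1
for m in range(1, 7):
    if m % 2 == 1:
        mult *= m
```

Product of odd numbers 1 to 6
`mult` takes the values: 1 → 3 → 15

Answer: 15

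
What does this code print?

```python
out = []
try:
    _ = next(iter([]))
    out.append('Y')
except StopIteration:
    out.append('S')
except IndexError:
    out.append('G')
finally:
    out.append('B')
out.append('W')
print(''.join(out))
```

Execution trace: 'S' (except StopIteration) → 'B' (finally) → 'W' (after the try/except). Output: SBW

Answer: SBW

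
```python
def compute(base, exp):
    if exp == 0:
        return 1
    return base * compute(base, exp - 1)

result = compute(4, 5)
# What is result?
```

compute(4, 5) = 4 * 4 * 4 * 4 * 4 = 1024

Answer: 1024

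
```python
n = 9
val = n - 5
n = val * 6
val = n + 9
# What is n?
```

Trace:
`n = 9` → n = 9
`val = n - 5` → val = 4
`n = val * 6` → n = 24
`val = n + 9` → val = 33
So n = 24

Answer: 24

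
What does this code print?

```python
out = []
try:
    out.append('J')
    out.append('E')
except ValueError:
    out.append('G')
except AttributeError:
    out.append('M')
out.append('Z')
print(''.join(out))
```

Execution trace: 'J' (try body) → 'E' (try body, no exception) → 'Z' (after the try/except). Output: JEZ

Answer: JEZ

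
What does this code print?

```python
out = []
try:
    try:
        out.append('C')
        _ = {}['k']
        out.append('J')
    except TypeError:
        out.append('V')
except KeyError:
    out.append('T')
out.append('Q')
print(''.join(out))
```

Execution trace: 'C' (try body) → 'T' (outer except KeyError) → 'Q' (after the try/except). Output: CTQ

Answer: CTQ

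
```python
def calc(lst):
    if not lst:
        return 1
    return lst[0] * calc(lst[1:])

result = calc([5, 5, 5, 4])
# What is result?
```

Product over [5, 5, 5, 4] = 5 * 5 * 5 * 4 = 500

Answer: 500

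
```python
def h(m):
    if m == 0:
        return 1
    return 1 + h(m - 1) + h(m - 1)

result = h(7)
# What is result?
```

h(m) = 1 + 2·h(m-1), h(0)=1. Closed form: (1+1)·2^7 - 1 = 255.

Answer: 255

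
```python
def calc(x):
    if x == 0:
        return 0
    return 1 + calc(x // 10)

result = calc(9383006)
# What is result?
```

Count of digits of 9383006: 7

Answer: 7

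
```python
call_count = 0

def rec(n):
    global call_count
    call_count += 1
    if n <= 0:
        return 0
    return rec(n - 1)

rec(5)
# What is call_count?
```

Linear recursion stepping by 1: 6 calls from n=5 down to ≤0.

Answer: 6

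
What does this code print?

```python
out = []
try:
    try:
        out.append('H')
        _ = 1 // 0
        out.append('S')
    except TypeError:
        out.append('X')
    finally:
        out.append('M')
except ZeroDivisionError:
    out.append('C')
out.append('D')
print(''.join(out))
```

Execution trace: 'H' (inner try body) → 'M' (inner finally) → 'C' (outer except ZeroDivisionError) → 'D' (after the try/except). Output: HMCD

Answer: HMCD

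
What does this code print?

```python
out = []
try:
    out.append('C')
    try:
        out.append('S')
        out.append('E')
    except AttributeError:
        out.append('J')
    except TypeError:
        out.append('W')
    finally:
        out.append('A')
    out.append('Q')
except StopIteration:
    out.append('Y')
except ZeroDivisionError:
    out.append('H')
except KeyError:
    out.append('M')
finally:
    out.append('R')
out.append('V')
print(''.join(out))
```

Execution trace: 'C' (try body) → 'S' (inner try body) → 'E' (inner try body, no exception) → 'A' (inner finally) → 'Q' (try body, no exception) → 'R' (finally) → 'V' (after the try/except). Output: CSEAQRV

Answer: CSEAQRV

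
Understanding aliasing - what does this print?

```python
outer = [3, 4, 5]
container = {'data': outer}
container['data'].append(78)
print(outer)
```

Key concept: dict holds reference to list.
Step by step:
`outer = [3, 4, 5]` → outer = [3, 4, 5]
`container = {'data': outer}` → container = {'data': [3, 4, 5]}
`container['data'].append(78)` → outer = [3, 4, 5, 78]; container = {'data': [3, 4, 5, 78]}
`print(outer)` → prints [3, 4, 5, 78]

Answer: [3, 4, 5, 78]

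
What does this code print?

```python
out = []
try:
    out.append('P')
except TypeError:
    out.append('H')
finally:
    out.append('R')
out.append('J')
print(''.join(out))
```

Execution trace: 'P' (try body, no exception) → 'R' (finally) → 'J' (after the try/except). Output: PRJ

Answer: PRJ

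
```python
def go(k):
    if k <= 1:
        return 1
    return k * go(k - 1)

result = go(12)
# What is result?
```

go(12) = 12 * 11 * 10 * 9 * 8 * 7 * 6 * 5 * 4 * 3 * 2 * 1 = 479001600

Answer: 479001600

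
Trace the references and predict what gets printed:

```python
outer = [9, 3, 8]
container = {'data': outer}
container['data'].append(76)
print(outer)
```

Key concept: dict holds reference to list.
Step by step:
`outer = [9, 3, 8]` → outer = [9, 3, 8]
`container = {'data': outer}` → container = {'data': [9, 3, 8]}
`container['data'].append(76)` → outer = [9, 3, 8, 76]; container = {'data': [9, 3, 8, 76]}
`print(outer)` → prints [9, 3, 8, 76]

Answer: [9, 3, 8, 76]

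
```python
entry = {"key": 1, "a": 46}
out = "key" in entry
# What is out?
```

Trace:
`entry = {"key": 1, "a": 46}` → entry = {'key': 1, 'a': 46}
`out = "key" in entry` → out = True
So out = True

Answer: True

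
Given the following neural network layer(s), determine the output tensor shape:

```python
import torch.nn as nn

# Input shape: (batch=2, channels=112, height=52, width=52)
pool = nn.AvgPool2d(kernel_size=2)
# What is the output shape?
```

Input: (2, 112, 52, 52) -> Output: (2, 112, 26, 26)

Answer: (2, 112, 26, 26)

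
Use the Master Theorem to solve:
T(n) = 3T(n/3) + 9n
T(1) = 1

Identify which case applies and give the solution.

a=3, b=3, f(n)=9n. log_3(3) = 1. Since c=1 = 1, Case 2 applies: T(n) = Θ(n^log_b(a) · log n) = O(n log n).

Answer: O(n log n) - Case 2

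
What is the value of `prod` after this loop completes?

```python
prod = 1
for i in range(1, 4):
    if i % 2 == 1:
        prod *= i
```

Product of odd numbers 1 to 3
`prod` takes the values: 1 → 3

Answer: 3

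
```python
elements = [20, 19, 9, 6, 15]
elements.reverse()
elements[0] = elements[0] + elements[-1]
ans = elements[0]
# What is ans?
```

Trace:
`elements = [20, 19, 9, 6, 15]` → elements = [20, 19, 9, 6, 15]
`elements.reverse()` → elements = [15, 6, 9, 19, 20]
`elements[0] = elements[0] + elements[-1]` → elements = [35, 6, 9, 19, 20]
`ans = elements[0]` → ans = 35
So ans = 35

Answer: 35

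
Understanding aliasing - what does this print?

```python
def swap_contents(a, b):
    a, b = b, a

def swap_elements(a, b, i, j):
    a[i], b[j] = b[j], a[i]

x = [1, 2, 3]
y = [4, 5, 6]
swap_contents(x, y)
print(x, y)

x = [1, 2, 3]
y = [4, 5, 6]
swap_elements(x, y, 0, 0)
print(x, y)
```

Key concept: parameter rebinding vs mutation.
Step by step:
`x = [1, 2, 3]` → x = [1, 2, 3]
`y = [4, 5, 6]` → y = [4, 5, 6]
`swap_contents(x, y)` → no visible change to tracked variables
`print(x, y)` → prints [1, 2, 3] [4, 5, 6]
`x = [1, 2, 3]` → x = [1, 2, 3]
`y = [4, 5, 6]` → y = [4, 5, 6]
`swap_elements(x, y, 0, 0)` → x = [4, 2, 3]; y = [1, 5, 6]
`print(x, y)` → prints [4, 2, 3] [1, 5, 6]

Answer:
[1, 2, 3] [4, 5, 6]
[4, 2, 3] [1, 5, 6]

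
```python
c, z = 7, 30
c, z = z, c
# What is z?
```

Trace:
`c, z = 7, 30` → c = 7; z = 30
`c, z = z, c` → c = 30; z = 7
So z = 7

Answer: 7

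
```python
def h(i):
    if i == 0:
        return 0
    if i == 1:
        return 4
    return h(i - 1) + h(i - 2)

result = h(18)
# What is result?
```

Build up from base cases: h(0)=0, h(1)=4, h(2)=4, h(3)=8, h(4)=12, h(5)=20, h(6)=32, ..., h(18)=10336

Answer: 10336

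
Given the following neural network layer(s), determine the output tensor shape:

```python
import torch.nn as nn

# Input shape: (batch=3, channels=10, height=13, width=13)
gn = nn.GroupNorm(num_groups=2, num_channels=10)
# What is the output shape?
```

Input: (3, 10, 13, 13) -> Output: (3, 10, 13, 13)

Answer: (3, 10, 13, 13)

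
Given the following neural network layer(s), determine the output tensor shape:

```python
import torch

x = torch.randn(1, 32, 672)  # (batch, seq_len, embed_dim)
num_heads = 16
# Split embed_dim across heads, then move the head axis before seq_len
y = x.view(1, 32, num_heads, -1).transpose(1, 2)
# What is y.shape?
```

Input: (1, 32, 672) -> head_dim = 672 // 16 = 42; after view: (1, 32, 16, 42) -> after transpose(1, 2): (1, 16, 32, 42) -> Output: (1, 16, 32, 42)

Answer: (1, 16, 32, 42)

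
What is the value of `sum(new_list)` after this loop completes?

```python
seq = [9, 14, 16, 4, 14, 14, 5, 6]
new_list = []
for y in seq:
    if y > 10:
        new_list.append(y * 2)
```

Sum of doubled values > 10
`new_list` takes the values: [] → [28] → [28, 32] → [28, 32, 28] → [28, 32, 28, 28]
So `sum(new_list)` = 116

Answer: 116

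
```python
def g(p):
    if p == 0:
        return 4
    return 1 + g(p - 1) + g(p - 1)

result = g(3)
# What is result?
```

g(p) = 1 + 2·g(p-1), g(0)=4. Closed form: (4+1)·2^3 - 1 = 39.

Answer: 39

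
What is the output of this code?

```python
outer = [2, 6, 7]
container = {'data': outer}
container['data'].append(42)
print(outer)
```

Key concept: dict holds reference to list.
Step by step:
`outer = [2, 6, 7]` → outer = [2, 6, 7]
`container = {'data': outer}` → container = {'data': [2, 6, 7]}
`container['data'].append(42)` → outer = [2, 6, 7, 42]; container = {'data': [2, 6, 7, 42]}
`print(outer)` → prints [2, 6, 7, 42]

Answer: [2, 6, 7, 42]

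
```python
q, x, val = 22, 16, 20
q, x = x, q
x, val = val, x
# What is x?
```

Trace:
`q, x, val = 22, 16, 20` → q = 22; x = 16; val = 20
`q, x = x, q` → q = 16; x = 22
`x, val = val, x` → x = 20; val = 22
So x = 20

Answer: 20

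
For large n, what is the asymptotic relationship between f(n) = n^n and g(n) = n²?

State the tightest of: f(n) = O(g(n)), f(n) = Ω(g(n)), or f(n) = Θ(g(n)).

n^n vs n²: f(n) = Ω(g(n)) but not O(g(n)) — n^n grows strictly faster than n².

Answer: f(n) = Ω(g(n)) but not O(g(n)) — n^n grows strictly faster than n².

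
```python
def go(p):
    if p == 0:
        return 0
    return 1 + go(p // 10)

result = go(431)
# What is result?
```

Count of digits of 431: 3

Answer: 3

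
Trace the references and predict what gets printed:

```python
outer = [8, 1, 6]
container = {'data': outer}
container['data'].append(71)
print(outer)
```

Key concept: dict holds reference to list.
Step by step:
`outer = [8, 1, 6]` → outer = [8, 1, 6]
`container = {'data': outer}` → container = {'data': [8, 1, 6]}
`container['data'].append(71)` → outer = [8, 1, 6, 71]; container = {'data': [8, 1, 6, 71]}
`print(outer)` → prints [8, 1, 6, 71]

Answer: [8, 1, 6, 71]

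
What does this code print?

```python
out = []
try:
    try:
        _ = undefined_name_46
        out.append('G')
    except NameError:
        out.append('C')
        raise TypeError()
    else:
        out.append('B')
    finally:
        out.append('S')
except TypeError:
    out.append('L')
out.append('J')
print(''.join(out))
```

Execution trace: 'C' (except NameError) → 'S' (finally) → 'L' (outer except TypeError) → 'J' (after the try/except). Output: CSLJ

Answer: CSLJ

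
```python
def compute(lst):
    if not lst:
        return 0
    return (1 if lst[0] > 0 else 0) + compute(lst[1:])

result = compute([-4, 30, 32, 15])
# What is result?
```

Count of positive elements in [-4, 30, 32, 15] = 3

Answer: 3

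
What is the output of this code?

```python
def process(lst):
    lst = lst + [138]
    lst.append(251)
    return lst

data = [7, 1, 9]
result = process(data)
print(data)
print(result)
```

Key concept: rebinding parameter vs mutation.
Step by step:
`data = [7, 1, 9]` → data = [7, 1, 9]
`result = process(data)` → result = [7, 1, 9, 138, 251]
`print(data)` → prints [7, 1, 9]
`print(result)` → prints [7, 1, 9, 138, 251]

Answer:
[7, 1, 9]
[7, 1, 9, 138, 251]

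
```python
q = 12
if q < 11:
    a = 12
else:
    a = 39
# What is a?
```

Trace:
`q = 12` → q = 12
`if q < 11: ...` → q < 11 is False, take else branch → a = 39
So a = 39

Answer: 39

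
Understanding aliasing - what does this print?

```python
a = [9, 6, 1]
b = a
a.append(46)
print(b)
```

Key concept: basic list aliasing.
Step by step:
`a = [9, 6, 1]` → a = [9, 6, 1]
`b = a` → b = [9, 6, 1] (same object as a)
`a.append(46)` → a = [9, 6, 1, 46] (same object as b); b = [9, 6, 1, 46] (same object as a)
`print(b)` → prints [9, 6, 1, 46]

Answer: [9, 6, 1, 46]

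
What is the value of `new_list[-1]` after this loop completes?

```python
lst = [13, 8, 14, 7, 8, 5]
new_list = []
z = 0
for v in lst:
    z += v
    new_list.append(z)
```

Cumulative sum ends at 55
`new_list` takes the values: [] → [13] → [13, 21] → [13, 21, 35] → [13, 21, 35, 42] → [13, 21, 35, 42, 50] → [13, 21, 35, 42, 50, 55]
So `new_list[-1]` = 55

Answer: 55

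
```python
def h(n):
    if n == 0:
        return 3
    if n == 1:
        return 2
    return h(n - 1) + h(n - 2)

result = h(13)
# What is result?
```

Build up from base cases: h(0)=3, h(1)=2, h(2)=5, h(3)=7, h(4)=12, h(5)=19, h(6)=31, ..., h(13)=898

Answer: 898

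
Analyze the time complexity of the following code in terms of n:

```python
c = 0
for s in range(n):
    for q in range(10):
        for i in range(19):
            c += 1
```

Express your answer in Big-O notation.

Each loop level contributes: n × 1 × 1. Multiplying the contributions gives O(n).

Answer: O(n)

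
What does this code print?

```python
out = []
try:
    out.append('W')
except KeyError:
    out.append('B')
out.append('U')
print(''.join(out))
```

Execution trace: 'W' (try body, no exception) → 'U' (after the try/except). Output: WU

Answer: WU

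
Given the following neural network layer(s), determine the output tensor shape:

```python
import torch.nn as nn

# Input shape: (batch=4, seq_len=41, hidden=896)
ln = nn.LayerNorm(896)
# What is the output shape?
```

Input: (4, 41, 896) -> Output: (4, 41, 896)

Answer: (4, 41, 896)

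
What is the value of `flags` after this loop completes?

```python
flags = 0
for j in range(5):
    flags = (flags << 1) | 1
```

Build 5 consecutive 1-bits: 0b11111
`flags` takes the values: 0 → 1 → 3 → 7 → 15 → 31

Answer: 31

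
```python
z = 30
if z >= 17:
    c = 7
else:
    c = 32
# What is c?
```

Trace:
`z = 30` → z = 30
`if z >= 17: ...` → z >= 17 is True → c = 7
So c = 7

Answer: 7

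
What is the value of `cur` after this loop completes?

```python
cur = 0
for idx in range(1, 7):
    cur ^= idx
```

XOR of 1 to 6
`cur` takes the values: 0 → 1 → 3 → 0 → 4 → 1 → 7

Answer: 7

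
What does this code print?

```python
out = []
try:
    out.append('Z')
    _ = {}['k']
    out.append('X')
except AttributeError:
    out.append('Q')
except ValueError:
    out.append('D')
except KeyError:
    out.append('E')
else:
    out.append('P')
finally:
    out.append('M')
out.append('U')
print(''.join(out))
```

Execution trace: 'Z' (try body) → 'E' (except KeyError) → 'M' (finally) → 'U' (after the try/except). Output: ZEMU

Answer: ZEMU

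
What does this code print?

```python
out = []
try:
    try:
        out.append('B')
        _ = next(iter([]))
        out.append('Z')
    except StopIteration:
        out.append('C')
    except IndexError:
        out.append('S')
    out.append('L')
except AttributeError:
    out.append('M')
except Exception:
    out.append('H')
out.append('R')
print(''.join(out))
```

Execution trace: 'B' (inner try body) → 'C' (inner except StopIteration) → 'L' (try body, no exception) → 'R' (after the try/except). Output: BCLR

Answer: BCLR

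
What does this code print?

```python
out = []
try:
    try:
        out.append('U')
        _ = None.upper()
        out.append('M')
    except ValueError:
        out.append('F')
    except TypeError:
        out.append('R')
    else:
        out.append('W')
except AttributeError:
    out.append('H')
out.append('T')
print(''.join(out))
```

Execution trace: 'U' (try body) → 'H' (outer except AttributeError) → 'T' (after the try/except). Output: UHT

Answer: UHT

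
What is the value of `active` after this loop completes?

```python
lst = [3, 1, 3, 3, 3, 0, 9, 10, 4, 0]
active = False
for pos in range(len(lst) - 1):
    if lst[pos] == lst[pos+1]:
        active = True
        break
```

Check consecutive duplicates in [3, 1, 3, 3, 3, 0, 9, 10, 4, 0]
`active` takes the values: False → True

Answer: True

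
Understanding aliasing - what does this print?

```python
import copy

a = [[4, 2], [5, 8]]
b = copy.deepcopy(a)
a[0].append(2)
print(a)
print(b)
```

Key concept: deep copy is fully independent.
Step by step:
`a = [[4, 2], [5, 8]]` → a = [[4, 2], [5, 8]]
`b = copy.deepcopy(a)` → b = [[4, 2], [5, 8]]
`a[0].append(2)` → a = [[4, 2, 2], [5, 8]]
`print(a)` → prints [[4, 2, 2], [5, 8]]
`print(b)` → prints [[4, 2], [5, 8]]

Answer:
[[4, 2, 2], [5, 8]]
[[4, 2], [5, 8]]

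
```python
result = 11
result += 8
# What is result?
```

Trace:
`result = 11` → result = 11
`result += 8` → result = 19
So result = 19

Answer: 19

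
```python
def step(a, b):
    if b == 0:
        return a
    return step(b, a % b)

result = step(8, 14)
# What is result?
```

step(8, 14) -> step(14, 8) -> step(8, 6) -> step(6, 2) -> step(2, 0) -> 2

Answer: 2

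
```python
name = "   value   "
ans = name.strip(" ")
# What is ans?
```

Trace:
`name = "   value   "` → name = '   value   '
`ans = name.strip(" ")` → ans = 'value'
So ans = 'value'

Answer: 'value'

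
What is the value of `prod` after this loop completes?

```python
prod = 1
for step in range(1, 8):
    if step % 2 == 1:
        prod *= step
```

Product of odd numbers 1 to 7
`prod` takes the values: 1 → 3 → 15 → 105

Answer: 105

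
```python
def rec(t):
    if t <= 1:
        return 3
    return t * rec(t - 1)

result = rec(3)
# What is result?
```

rec(3) = 3 * 2 * 3 = 18

Answer: 18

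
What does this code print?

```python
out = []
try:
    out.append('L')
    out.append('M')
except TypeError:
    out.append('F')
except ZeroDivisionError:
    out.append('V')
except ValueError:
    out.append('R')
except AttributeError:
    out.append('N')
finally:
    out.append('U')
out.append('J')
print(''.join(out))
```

Execution trace: 'L' (try body) → 'M' (try body, no exception) → 'U' (finally) → 'J' (after the try/except). Output: LMUJ

Answer: LMUJ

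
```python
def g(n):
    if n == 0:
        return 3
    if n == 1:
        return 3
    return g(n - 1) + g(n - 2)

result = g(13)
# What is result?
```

Build up from base cases: g(0)=3, g(1)=3, g(2)=6, g(3)=9, g(4)=15, g(5)=24, g(6)=39, ..., g(13)=1131

Answer: 1131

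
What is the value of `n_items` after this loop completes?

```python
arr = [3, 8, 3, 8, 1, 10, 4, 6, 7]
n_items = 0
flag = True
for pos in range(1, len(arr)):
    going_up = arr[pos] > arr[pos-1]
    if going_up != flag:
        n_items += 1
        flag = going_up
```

Count direction changes in [3, 8, 3, 8, 1, 10, 4, 6, 7]
`n_items` takes the values: 0 → 1 → 2 → 3 → 4 → 5 → 6

Answer: 6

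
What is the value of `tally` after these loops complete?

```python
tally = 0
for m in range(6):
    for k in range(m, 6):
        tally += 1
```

Upper triangle: 6 + 5 + ... + 1
`tally` takes the values: 0 → 1 → 2 → 3 → 4 → 5 → 6 → 7 → 8 → 9 → 10 → 11 → 12 → 13 → 14 → 15 → 16 → 17 → 18 → 19 → 20 → 21

Answer: 21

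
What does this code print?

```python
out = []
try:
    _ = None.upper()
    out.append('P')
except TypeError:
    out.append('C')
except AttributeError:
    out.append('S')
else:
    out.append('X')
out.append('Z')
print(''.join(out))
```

Execution trace: 'S' (except AttributeError) → 'Z' (after the try/except). Output: SZ

Answer: SZ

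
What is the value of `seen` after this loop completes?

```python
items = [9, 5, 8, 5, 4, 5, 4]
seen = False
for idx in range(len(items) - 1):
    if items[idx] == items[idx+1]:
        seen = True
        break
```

Check consecutive duplicates in [9, 5, 8, 5, 4, 5, 4]
`seen` takes the values: False

Answer: False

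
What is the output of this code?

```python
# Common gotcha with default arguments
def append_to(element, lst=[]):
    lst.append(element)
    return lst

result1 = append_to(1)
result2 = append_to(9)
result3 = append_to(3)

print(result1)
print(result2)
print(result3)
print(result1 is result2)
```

Key concept: mutable default argument gotcha.
Step by step:
`result1 = append_to(1)` → result1 = [1]
`result2 = append_to(9)` → result1 = [1, 9] (same object as result2); result2 = [1, 9] (same object as result1)
`result3 = append_to(3)` → result1 = [1, 9, 3] (same object as result2, result3); result2 = [1, 9, 3] (same object as result1, result3); result3 = [1, 9, 3] (same object as result1, result2)
`print(result1)` → prints [1, 9, 3]
`print(result2)` → prints [1, 9, 3]
`print(result3)` → prints [1, 9, 3]
`print(result1 is result2)` → prints True

Answer:
[1, 9, 3]
[1, 9, 3]
[1, 9, 3]
True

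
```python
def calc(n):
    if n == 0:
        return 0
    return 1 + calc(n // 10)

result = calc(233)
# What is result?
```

Count of digits of 233: 3

Answer: 3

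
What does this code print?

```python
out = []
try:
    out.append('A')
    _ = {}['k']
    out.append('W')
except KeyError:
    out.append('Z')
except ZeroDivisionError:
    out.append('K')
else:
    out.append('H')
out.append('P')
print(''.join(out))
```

Execution trace: 'A' (try body) → 'Z' (except KeyError) → 'P' (after the try/except). Output: AZP

Answer: AZP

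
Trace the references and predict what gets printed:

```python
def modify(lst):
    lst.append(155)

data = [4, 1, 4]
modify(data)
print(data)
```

Key concept: function modifies passed list.
Step by step:
`data = [4, 1, 4]` → data = [4, 1, 4]
`modify(data)` → data = [4, 1, 4, 155]
`print(data)` → prints [4, 1, 4, 155]

Answer: [4, 1, 4, 155]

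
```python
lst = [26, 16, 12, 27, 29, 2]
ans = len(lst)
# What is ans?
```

Trace:
`lst = [26, 16, 12, 27, 29, 2]` → lst = [26, 16, 12, 27, 29, 2]
`ans = len(lst)` → ans = 6
So ans = 6

Answer: 6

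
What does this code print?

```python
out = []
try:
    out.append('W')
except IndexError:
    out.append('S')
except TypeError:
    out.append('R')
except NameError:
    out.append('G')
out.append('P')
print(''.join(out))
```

Execution trace: 'W' (try body, no exception) → 'P' (after the try/except). Output: WP

Answer: WP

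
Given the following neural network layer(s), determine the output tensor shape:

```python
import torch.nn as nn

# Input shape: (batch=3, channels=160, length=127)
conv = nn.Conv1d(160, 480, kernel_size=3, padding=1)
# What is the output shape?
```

Input: (3, 160, 127) -> Output: (3, 480, 127)

Answer: (3, 480, 127)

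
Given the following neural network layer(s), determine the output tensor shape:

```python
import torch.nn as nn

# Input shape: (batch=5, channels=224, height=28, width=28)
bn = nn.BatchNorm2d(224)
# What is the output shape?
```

Input: (5, 224, 28, 28) -> Output: (5, 224, 28, 28)

Answer: (5, 224, 28, 28)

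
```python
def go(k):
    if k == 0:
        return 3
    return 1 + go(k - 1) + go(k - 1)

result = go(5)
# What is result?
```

go(k) = 1 + 2·go(k-1), go(0)=3. Closed form: (3+1)·2^5 - 1 = 127.

Answer: 127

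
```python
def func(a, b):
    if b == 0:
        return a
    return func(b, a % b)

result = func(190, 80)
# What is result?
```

func(190, 80) -> func(80, 30) -> func(30, 20) -> func(20, 10) -> func(10, 0) -> 10

Answer: 10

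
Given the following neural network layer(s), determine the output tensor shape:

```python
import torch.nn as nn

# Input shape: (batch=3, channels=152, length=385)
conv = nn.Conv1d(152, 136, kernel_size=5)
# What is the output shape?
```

Input: (3, 152, 385) -> Output: (3, 136, 381)

Answer: (3, 136, 381)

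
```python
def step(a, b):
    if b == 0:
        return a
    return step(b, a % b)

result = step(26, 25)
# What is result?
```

step(26, 25) -> step(25, 1) -> step(1, 0) -> 1

Answer: 1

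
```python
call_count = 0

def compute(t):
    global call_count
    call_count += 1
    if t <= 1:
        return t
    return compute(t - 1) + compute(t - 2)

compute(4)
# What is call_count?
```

Calls(t) = 1 + Calls(t-1) + Calls(t-2); Calls(0)=Calls(1)=1. For t=4 this gives 9.

Answer: 9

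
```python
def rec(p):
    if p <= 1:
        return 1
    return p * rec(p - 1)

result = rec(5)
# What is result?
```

rec(5) = 5 * 4 * 3 * 2 * 1 = 120

Answer: 120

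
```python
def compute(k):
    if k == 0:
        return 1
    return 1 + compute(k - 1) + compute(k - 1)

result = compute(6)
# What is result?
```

compute(k) = 1 + 2·compute(k-1), compute(0)=1. Closed form: (1+1)·2^6 - 1 = 127.

Answer: 127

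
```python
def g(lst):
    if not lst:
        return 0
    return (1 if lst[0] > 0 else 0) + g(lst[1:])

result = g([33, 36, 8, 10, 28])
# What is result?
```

Count of positive elements in [33, 36, 8, 10, 28] = 5

Answer: 5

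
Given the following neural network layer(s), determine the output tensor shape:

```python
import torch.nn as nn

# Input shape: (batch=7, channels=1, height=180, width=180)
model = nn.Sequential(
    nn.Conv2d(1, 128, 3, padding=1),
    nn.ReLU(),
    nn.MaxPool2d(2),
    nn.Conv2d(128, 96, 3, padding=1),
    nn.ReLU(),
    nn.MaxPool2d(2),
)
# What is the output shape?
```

Input: (7, 1, 180, 180) -> after first Conv2d: (7, 128, 180, 180) -> after first MaxPool2d: (7, 128, 90, 90) -> after second Conv2d: (7, 96, 90, 90) -> Output: (7, 96, 45, 45)

Answer: (7, 96, 45, 45)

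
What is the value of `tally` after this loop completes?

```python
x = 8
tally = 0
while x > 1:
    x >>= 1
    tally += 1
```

Count right shifts until 1
`tally` takes the values: 0 → 1 → 2 → 3

Answer: 3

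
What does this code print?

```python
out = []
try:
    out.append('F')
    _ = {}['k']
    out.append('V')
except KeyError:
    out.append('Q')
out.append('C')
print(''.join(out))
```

Execution trace: 'F' (try body) → 'Q' (except KeyError) → 'C' (after the try/except). Output: FQC

Answer: FQC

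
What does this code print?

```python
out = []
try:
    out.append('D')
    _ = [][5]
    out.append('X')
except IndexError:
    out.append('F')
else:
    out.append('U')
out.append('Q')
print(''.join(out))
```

Execution trace: 'D' (try body) → 'F' (except IndexError) → 'Q' (after the try/except). Output: DFQ

Answer: DFQ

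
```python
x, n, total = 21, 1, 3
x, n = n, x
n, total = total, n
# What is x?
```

Trace:
`x, n, total = 21, 1, 3` → x = 21; n = 1; total = 3
`x, n = n, x` → x = 1; n = 21
`n, total = total, n` → n = 3; total = 21
So x = 1

Answer: 1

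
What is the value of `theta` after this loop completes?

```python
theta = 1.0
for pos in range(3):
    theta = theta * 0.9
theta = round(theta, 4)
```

Exponential decay: 1.0 * 0.9^3
`theta` takes the values: 1.0 → 0.9 → 0.81 → 0.729

Answer: 0.729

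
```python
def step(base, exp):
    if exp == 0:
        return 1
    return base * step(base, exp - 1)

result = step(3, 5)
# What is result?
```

step(3, 5) = 3 * 3 * 3 * 3 * 3 = 243

Answer: 243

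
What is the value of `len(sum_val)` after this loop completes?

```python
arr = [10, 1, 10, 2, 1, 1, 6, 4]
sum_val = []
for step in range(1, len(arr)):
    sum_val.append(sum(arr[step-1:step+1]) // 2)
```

Number of 2-element averages
`sum_val` takes the values: [] → [5] → [5, 5] → [5, 5, 6] → [5, 5, 6, 1] → [5, 5, 6, 1, 1] → [5, 5, 6, 1, 1, 3] → [5, 5, 6, 1, 1, 3, 5]
So `len(sum_val)` = 7

Answer: 7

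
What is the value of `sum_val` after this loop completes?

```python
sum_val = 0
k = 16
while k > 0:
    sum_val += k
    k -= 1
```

Sum 16 down to 1
`sum_val` takes the values: 0 → 16 → 31 → 45 → 58 → 70 → 81 → 91 → 100 → 108 → 115 → 121 → 126 → 130 → 133 → 135 → 136

Answer: 136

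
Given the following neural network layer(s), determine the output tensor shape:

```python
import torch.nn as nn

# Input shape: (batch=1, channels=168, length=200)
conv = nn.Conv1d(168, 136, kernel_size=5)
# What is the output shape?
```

Input: (1, 168, 200) -> Output: (1, 136, 196)

Answer: (1, 136, 196)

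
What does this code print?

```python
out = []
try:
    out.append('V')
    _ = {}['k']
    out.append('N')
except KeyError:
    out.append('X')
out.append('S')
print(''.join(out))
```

Execution trace: 'V' (try body) → 'X' (except KeyError) → 'S' (after the try/except). Output: VXS

Answer: VXS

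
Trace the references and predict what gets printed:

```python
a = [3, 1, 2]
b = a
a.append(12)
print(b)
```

Key concept: basic list aliasing.
Step by step:
`a = [3, 1, 2]` → a = [3, 1, 2]
`b = a` → b = [3, 1, 2] (same object as a)
`a.append(12)` → a = [3, 1, 2, 12] (same object as b); b = [3, 1, 2, 12] (same object as a)
`print(b)` → prints [3, 1, 2, 12]

Answer: [3, 1, 2, 12]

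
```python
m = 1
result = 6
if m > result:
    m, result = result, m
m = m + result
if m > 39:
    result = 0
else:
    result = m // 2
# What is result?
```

Trace:
`m = 1` → m = 1
`result = 6` → result = 6
`if m > result: ...` → m > result is False → no variable changes
`m = m + result` → m = 7
`if m > 39: ...` → m > 39 is False, take else branch → result = 3
So result = 3

Answer: 3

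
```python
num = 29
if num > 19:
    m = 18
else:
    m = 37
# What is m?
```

Trace:
`num = 29` → num = 29
`if num > 19: ...` → num > 19 is True → m = 18
So m = 18

Answer: 18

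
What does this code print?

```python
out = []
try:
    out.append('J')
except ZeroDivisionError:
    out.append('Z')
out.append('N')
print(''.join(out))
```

Execution trace: 'J' (try body, no exception) → 'N' (after the try/except). Output: JN

Answer: JN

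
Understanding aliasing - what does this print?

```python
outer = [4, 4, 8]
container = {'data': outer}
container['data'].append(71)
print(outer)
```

Key concept: dict holds reference to list.
Step by step:
`outer = [4, 4, 8]` → outer = [4, 4, 8]
`container = {'data': outer}` → container = {'data': [4, 4, 8]}
`container['data'].append(71)` → outer = [4, 4, 8, 71]; container = {'data': [4, 4, 8, 71]}
`print(outer)` → prints [4, 4, 8, 71]

Answer: [4, 4, 8, 71]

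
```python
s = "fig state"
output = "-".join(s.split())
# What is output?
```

Trace:
`s = "fig state"` → s = 'fig state'
`output = "-".join(s.split())` → output = 'fig-state'
So output = 'fig-state'

Answer: 'fig-state'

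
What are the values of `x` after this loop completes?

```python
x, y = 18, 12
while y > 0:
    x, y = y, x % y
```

GCD of 18 and 12
`x` takes the values: 18 → 12 → 6

Answer: 6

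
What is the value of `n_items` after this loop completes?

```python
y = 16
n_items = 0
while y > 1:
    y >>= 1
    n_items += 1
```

Count right shifts until 1
`n_items` takes the values: 0 → 1 → 2 → 3 → 4

Answer: 4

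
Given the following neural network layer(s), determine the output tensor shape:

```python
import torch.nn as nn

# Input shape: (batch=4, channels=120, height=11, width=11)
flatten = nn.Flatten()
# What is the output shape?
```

Input: (4, 120, 11, 11) -> Output: (4, 14520)

Answer: (4, 14520)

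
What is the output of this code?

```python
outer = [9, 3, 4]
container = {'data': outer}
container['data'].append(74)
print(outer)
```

Key concept: dict holds reference to list.
Step by step:
`outer = [9, 3, 4]` → outer = [9, 3, 4]
`container = {'data': outer}` → container = {'data': [9, 3, 4]}
`container['data'].append(74)` → outer = [9, 3, 4, 74]; container = {'data': [9, 3, 4, 74]}
`print(outer)` → prints [9, 3, 4, 74]

Answer: [9, 3, 4, 74]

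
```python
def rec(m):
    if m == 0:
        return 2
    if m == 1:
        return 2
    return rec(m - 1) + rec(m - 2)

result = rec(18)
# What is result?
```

Build up from base cases: rec(0)=2, rec(1)=2, rec(2)=4, rec(3)=6, rec(4)=10, rec(5)=16, rec(6)=26, ..., rec(18)=8362

Answer: 8362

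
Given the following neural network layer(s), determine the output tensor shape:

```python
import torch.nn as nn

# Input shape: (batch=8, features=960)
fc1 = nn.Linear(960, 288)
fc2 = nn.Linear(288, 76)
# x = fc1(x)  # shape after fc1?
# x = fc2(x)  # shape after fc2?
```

Input: (8, 960) -> after fc1: (8, 288) -> Output: (8, 76)

Answer: (8, 76)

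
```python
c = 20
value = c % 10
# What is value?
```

Trace:
`c = 20` → c = 20
`value = c % 10` → value = 0
So value = 0

Answer: 0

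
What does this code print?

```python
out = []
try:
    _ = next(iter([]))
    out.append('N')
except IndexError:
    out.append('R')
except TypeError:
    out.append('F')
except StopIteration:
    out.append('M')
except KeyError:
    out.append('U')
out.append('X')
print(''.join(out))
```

Execution trace: 'M' (except StopIteration) → 'X' (after the try/except). Output: MX

Answer: MX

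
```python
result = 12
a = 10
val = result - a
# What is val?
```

Trace:
`result = 12` → result = 12
`a = 10` → a = 10
`val = result - a` → val = 2
So val = 2

Answer: 2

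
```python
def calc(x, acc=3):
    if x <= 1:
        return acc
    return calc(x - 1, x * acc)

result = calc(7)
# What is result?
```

Accumulator trace (n, acc): (7, 3) -> (6, 21) -> (5, 126) -> (4, 630) -> (3, 2520) -> (2, 7560) -> (1, 15120) -> return 15120

Answer: 15120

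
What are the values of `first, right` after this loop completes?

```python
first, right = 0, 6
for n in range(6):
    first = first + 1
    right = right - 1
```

first goes 0→6, right goes 6→0
`first, right` takes the values: (0, 6) → (1, 6) → (1, 5) → (2, 5) → (2, 4) → (3, 4) → (3, 3) → (4, 3) → (4, 2) → (5, 2) → (5, 1) → (6, 1) → (6, 0)

Answer: 6, 0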